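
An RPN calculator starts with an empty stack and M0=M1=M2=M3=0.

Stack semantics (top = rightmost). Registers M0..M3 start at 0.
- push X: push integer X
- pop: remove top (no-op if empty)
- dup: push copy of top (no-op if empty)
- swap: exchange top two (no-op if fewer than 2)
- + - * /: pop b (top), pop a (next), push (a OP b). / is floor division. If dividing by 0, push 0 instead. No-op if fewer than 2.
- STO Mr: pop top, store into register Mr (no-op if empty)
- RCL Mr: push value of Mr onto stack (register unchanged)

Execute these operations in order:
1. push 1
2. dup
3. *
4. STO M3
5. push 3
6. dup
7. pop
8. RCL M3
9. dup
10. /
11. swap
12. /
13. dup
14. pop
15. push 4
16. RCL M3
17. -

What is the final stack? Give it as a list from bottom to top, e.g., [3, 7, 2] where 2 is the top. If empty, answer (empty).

After op 1 (push 1): stack=[1] mem=[0,0,0,0]
After op 2 (dup): stack=[1,1] mem=[0,0,0,0]
After op 3 (*): stack=[1] mem=[0,0,0,0]
After op 4 (STO M3): stack=[empty] mem=[0,0,0,1]
After op 5 (push 3): stack=[3] mem=[0,0,0,1]
After op 6 (dup): stack=[3,3] mem=[0,0,0,1]
After op 7 (pop): stack=[3] mem=[0,0,0,1]
After op 8 (RCL M3): stack=[3,1] mem=[0,0,0,1]
After op 9 (dup): stack=[3,1,1] mem=[0,0,0,1]
After op 10 (/): stack=[3,1] mem=[0,0,0,1]
After op 11 (swap): stack=[1,3] mem=[0,0,0,1]
After op 12 (/): stack=[0] mem=[0,0,0,1]
After op 13 (dup): stack=[0,0] mem=[0,0,0,1]
After op 14 (pop): stack=[0] mem=[0,0,0,1]
After op 15 (push 4): stack=[0,4] mem=[0,0,0,1]
After op 16 (RCL M3): stack=[0,4,1] mem=[0,0,0,1]
After op 17 (-): stack=[0,3] mem=[0,0,0,1]

Answer: [0, 3]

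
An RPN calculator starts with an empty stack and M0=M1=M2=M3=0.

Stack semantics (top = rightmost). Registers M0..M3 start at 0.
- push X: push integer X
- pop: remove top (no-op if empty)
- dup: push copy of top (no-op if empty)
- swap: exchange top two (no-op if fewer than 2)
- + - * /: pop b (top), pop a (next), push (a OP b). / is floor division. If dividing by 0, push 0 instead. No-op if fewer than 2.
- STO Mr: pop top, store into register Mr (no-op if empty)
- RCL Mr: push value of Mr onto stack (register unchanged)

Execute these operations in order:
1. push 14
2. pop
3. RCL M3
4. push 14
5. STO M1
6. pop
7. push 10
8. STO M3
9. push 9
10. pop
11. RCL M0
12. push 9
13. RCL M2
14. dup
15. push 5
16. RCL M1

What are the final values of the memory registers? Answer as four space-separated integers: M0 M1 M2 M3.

Answer: 0 14 0 10

Derivation:
After op 1 (push 14): stack=[14] mem=[0,0,0,0]
After op 2 (pop): stack=[empty] mem=[0,0,0,0]
After op 3 (RCL M3): stack=[0] mem=[0,0,0,0]
After op 4 (push 14): stack=[0,14] mem=[0,0,0,0]
After op 5 (STO M1): stack=[0] mem=[0,14,0,0]
After op 6 (pop): stack=[empty] mem=[0,14,0,0]
After op 7 (push 10): stack=[10] mem=[0,14,0,0]
After op 8 (STO M3): stack=[empty] mem=[0,14,0,10]
After op 9 (push 9): stack=[9] mem=[0,14,0,10]
After op 10 (pop): stack=[empty] mem=[0,14,0,10]
After op 11 (RCL M0): stack=[0] mem=[0,14,0,10]
After op 12 (push 9): stack=[0,9] mem=[0,14,0,10]
After op 13 (RCL M2): stack=[0,9,0] mem=[0,14,0,10]
After op 14 (dup): stack=[0,9,0,0] mem=[0,14,0,10]
After op 15 (push 5): stack=[0,9,0,0,5] mem=[0,14,0,10]
After op 16 (RCL M1): stack=[0,9,0,0,5,14] mem=[0,14,0,10]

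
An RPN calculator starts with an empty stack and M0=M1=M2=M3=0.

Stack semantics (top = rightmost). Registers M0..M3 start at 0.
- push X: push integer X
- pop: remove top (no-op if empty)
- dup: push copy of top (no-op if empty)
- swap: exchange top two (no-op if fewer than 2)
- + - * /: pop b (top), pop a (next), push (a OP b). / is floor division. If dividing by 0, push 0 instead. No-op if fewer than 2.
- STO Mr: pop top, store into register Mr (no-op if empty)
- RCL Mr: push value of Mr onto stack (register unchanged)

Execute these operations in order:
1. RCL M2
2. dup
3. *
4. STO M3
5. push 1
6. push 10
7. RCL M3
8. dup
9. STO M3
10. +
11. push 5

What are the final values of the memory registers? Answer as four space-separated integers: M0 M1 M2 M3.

Answer: 0 0 0 0

Derivation:
After op 1 (RCL M2): stack=[0] mem=[0,0,0,0]
After op 2 (dup): stack=[0,0] mem=[0,0,0,0]
After op 3 (*): stack=[0] mem=[0,0,0,0]
After op 4 (STO M3): stack=[empty] mem=[0,0,0,0]
After op 5 (push 1): stack=[1] mem=[0,0,0,0]
After op 6 (push 10): stack=[1,10] mem=[0,0,0,0]
After op 7 (RCL M3): stack=[1,10,0] mem=[0,0,0,0]
After op 8 (dup): stack=[1,10,0,0] mem=[0,0,0,0]
After op 9 (STO M3): stack=[1,10,0] mem=[0,0,0,0]
After op 10 (+): stack=[1,10] mem=[0,0,0,0]
After op 11 (push 5): stack=[1,10,5] mem=[0,0,0,0]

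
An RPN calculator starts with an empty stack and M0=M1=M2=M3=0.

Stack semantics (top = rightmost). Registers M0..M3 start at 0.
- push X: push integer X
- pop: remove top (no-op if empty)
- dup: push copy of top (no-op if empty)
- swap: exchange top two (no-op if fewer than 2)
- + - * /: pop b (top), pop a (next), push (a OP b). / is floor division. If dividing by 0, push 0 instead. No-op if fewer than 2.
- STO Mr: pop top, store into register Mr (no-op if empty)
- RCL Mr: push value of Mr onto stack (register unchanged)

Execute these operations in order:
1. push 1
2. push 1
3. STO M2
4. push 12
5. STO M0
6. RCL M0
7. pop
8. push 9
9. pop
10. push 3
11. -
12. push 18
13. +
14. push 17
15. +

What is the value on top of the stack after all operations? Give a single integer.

Answer: 33

Derivation:
After op 1 (push 1): stack=[1] mem=[0,0,0,0]
After op 2 (push 1): stack=[1,1] mem=[0,0,0,0]
After op 3 (STO M2): stack=[1] mem=[0,0,1,0]
After op 4 (push 12): stack=[1,12] mem=[0,0,1,0]
After op 5 (STO M0): stack=[1] mem=[12,0,1,0]
After op 6 (RCL M0): stack=[1,12] mem=[12,0,1,0]
After op 7 (pop): stack=[1] mem=[12,0,1,0]
After op 8 (push 9): stack=[1,9] mem=[12,0,1,0]
After op 9 (pop): stack=[1] mem=[12,0,1,0]
After op 10 (push 3): stack=[1,3] mem=[12,0,1,0]
After op 11 (-): stack=[-2] mem=[12,0,1,0]
After op 12 (push 18): stack=[-2,18] mem=[12,0,1,0]
After op 13 (+): stack=[16] mem=[12,0,1,0]
After op 14 (push 17): stack=[16,17] mem=[12,0,1,0]
After op 15 (+): stack=[33] mem=[12,0,1,0]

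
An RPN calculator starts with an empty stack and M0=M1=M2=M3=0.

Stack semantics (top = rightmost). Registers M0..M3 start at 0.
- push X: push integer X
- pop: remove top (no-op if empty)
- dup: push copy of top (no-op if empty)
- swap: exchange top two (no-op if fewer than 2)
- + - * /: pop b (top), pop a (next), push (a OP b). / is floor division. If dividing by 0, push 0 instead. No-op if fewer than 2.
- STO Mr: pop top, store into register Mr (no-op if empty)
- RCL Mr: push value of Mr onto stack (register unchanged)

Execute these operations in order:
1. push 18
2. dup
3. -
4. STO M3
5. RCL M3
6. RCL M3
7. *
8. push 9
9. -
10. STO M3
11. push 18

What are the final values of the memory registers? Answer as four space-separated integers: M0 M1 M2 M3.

After op 1 (push 18): stack=[18] mem=[0,0,0,0]
After op 2 (dup): stack=[18,18] mem=[0,0,0,0]
After op 3 (-): stack=[0] mem=[0,0,0,0]
After op 4 (STO M3): stack=[empty] mem=[0,0,0,0]
After op 5 (RCL M3): stack=[0] mem=[0,0,0,0]
After op 6 (RCL M3): stack=[0,0] mem=[0,0,0,0]
After op 7 (*): stack=[0] mem=[0,0,0,0]
After op 8 (push 9): stack=[0,9] mem=[0,0,0,0]
After op 9 (-): stack=[-9] mem=[0,0,0,0]
After op 10 (STO M3): stack=[empty] mem=[0,0,0,-9]
After op 11 (push 18): stack=[18] mem=[0,0,0,-9]

Answer: 0 0 0 -9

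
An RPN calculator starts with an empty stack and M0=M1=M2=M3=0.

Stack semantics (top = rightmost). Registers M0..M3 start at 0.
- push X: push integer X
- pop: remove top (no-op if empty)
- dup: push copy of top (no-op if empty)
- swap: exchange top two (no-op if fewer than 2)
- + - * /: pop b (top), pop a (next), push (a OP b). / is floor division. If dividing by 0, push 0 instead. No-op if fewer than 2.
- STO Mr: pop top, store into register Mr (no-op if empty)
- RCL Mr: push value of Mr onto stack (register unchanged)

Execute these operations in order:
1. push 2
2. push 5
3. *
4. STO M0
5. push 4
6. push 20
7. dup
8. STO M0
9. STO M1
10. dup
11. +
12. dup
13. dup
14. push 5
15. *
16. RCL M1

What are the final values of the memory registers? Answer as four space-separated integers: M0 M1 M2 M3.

After op 1 (push 2): stack=[2] mem=[0,0,0,0]
After op 2 (push 5): stack=[2,5] mem=[0,0,0,0]
After op 3 (*): stack=[10] mem=[0,0,0,0]
After op 4 (STO M0): stack=[empty] mem=[10,0,0,0]
After op 5 (push 4): stack=[4] mem=[10,0,0,0]
After op 6 (push 20): stack=[4,20] mem=[10,0,0,0]
After op 7 (dup): stack=[4,20,20] mem=[10,0,0,0]
After op 8 (STO M0): stack=[4,20] mem=[20,0,0,0]
After op 9 (STO M1): stack=[4] mem=[20,20,0,0]
After op 10 (dup): stack=[4,4] mem=[20,20,0,0]
After op 11 (+): stack=[8] mem=[20,20,0,0]
After op 12 (dup): stack=[8,8] mem=[20,20,0,0]
After op 13 (dup): stack=[8,8,8] mem=[20,20,0,0]
After op 14 (push 5): stack=[8,8,8,5] mem=[20,20,0,0]
After op 15 (*): stack=[8,8,40] mem=[20,20,0,0]
After op 16 (RCL M1): stack=[8,8,40,20] mem=[20,20,0,0]

Answer: 20 20 0 0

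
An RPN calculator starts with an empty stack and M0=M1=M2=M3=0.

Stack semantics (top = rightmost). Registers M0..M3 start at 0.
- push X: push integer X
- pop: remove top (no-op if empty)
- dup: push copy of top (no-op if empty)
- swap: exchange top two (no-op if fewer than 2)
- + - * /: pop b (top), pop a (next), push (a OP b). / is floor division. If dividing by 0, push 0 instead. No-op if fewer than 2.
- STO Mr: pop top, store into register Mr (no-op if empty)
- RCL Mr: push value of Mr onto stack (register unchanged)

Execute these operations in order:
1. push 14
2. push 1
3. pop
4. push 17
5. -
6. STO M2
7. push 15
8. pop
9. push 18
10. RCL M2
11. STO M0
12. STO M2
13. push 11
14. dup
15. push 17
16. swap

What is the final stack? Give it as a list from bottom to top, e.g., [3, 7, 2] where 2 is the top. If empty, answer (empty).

Answer: [11, 17, 11]

Derivation:
After op 1 (push 14): stack=[14] mem=[0,0,0,0]
After op 2 (push 1): stack=[14,1] mem=[0,0,0,0]
After op 3 (pop): stack=[14] mem=[0,0,0,0]
After op 4 (push 17): stack=[14,17] mem=[0,0,0,0]
After op 5 (-): stack=[-3] mem=[0,0,0,0]
After op 6 (STO M2): stack=[empty] mem=[0,0,-3,0]
After op 7 (push 15): stack=[15] mem=[0,0,-3,0]
After op 8 (pop): stack=[empty] mem=[0,0,-3,0]
After op 9 (push 18): stack=[18] mem=[0,0,-3,0]
After op 10 (RCL M2): stack=[18,-3] mem=[0,0,-3,0]
After op 11 (STO M0): stack=[18] mem=[-3,0,-3,0]
After op 12 (STO M2): stack=[empty] mem=[-3,0,18,0]
After op 13 (push 11): stack=[11] mem=[-3,0,18,0]
After op 14 (dup): stack=[11,11] mem=[-3,0,18,0]
After op 15 (push 17): stack=[11,11,17] mem=[-3,0,18,0]
After op 16 (swap): stack=[11,17,11] mem=[-3,0,18,0]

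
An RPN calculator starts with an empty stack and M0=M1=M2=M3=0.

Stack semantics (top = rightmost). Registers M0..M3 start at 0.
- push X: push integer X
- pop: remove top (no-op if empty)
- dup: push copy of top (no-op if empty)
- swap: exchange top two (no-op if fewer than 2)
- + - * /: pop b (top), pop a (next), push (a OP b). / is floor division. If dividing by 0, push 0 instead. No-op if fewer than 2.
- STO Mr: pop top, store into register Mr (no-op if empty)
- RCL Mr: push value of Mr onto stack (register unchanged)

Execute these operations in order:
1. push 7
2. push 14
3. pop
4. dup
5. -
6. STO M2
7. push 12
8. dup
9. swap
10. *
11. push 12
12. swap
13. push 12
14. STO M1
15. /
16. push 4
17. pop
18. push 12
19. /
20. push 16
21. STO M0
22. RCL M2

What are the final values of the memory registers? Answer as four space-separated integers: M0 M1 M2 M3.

Answer: 16 12 0 0

Derivation:
After op 1 (push 7): stack=[7] mem=[0,0,0,0]
After op 2 (push 14): stack=[7,14] mem=[0,0,0,0]
After op 3 (pop): stack=[7] mem=[0,0,0,0]
After op 4 (dup): stack=[7,7] mem=[0,0,0,0]
After op 5 (-): stack=[0] mem=[0,0,0,0]
After op 6 (STO M2): stack=[empty] mem=[0,0,0,0]
After op 7 (push 12): stack=[12] mem=[0,0,0,0]
After op 8 (dup): stack=[12,12] mem=[0,0,0,0]
After op 9 (swap): stack=[12,12] mem=[0,0,0,0]
After op 10 (*): stack=[144] mem=[0,0,0,0]
After op 11 (push 12): stack=[144,12] mem=[0,0,0,0]
After op 12 (swap): stack=[12,144] mem=[0,0,0,0]
After op 13 (push 12): stack=[12,144,12] mem=[0,0,0,0]
After op 14 (STO M1): stack=[12,144] mem=[0,12,0,0]
After op 15 (/): stack=[0] mem=[0,12,0,0]
After op 16 (push 4): stack=[0,4] mem=[0,12,0,0]
After op 17 (pop): stack=[0] mem=[0,12,0,0]
After op 18 (push 12): stack=[0,12] mem=[0,12,0,0]
After op 19 (/): stack=[0] mem=[0,12,0,0]
After op 20 (push 16): stack=[0,16] mem=[0,12,0,0]
After op 21 (STO M0): stack=[0] mem=[16,12,0,0]
After op 22 (RCL M2): stack=[0,0] mem=[16,12,0,0]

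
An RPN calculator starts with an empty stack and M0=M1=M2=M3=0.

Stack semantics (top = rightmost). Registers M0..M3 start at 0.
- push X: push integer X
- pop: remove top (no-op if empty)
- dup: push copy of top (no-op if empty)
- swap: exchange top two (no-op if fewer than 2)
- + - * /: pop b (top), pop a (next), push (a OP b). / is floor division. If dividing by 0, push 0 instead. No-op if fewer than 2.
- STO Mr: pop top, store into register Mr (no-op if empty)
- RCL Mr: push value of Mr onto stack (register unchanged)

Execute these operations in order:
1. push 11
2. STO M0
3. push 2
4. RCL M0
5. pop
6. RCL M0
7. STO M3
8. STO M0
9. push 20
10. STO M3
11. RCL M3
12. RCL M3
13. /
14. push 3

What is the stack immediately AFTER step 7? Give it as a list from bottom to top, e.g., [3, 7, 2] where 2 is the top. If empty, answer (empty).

After op 1 (push 11): stack=[11] mem=[0,0,0,0]
After op 2 (STO M0): stack=[empty] mem=[11,0,0,0]
After op 3 (push 2): stack=[2] mem=[11,0,0,0]
After op 4 (RCL M0): stack=[2,11] mem=[11,0,0,0]
After op 5 (pop): stack=[2] mem=[11,0,0,0]
After op 6 (RCL M0): stack=[2,11] mem=[11,0,0,0]
After op 7 (STO M3): stack=[2] mem=[11,0,0,11]

[2]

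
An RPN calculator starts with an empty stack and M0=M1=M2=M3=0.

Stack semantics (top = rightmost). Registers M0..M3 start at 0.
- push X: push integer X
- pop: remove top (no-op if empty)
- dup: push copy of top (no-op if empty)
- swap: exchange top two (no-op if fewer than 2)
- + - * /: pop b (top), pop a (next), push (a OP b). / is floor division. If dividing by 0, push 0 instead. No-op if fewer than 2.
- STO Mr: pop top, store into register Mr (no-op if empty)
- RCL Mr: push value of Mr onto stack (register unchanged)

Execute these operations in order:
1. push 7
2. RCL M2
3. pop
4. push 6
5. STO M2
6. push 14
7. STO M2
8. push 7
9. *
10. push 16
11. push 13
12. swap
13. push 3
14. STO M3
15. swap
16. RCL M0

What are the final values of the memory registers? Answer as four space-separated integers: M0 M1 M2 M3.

Answer: 0 0 14 3

Derivation:
After op 1 (push 7): stack=[7] mem=[0,0,0,0]
After op 2 (RCL M2): stack=[7,0] mem=[0,0,0,0]
After op 3 (pop): stack=[7] mem=[0,0,0,0]
After op 4 (push 6): stack=[7,6] mem=[0,0,0,0]
After op 5 (STO M2): stack=[7] mem=[0,0,6,0]
After op 6 (push 14): stack=[7,14] mem=[0,0,6,0]
After op 7 (STO M2): stack=[7] mem=[0,0,14,0]
After op 8 (push 7): stack=[7,7] mem=[0,0,14,0]
After op 9 (*): stack=[49] mem=[0,0,14,0]
After op 10 (push 16): stack=[49,16] mem=[0,0,14,0]
After op 11 (push 13): stack=[49,16,13] mem=[0,0,14,0]
After op 12 (swap): stack=[49,13,16] mem=[0,0,14,0]
After op 13 (push 3): stack=[49,13,16,3] mem=[0,0,14,0]
After op 14 (STO M3): stack=[49,13,16] mem=[0,0,14,3]
After op 15 (swap): stack=[49,16,13] mem=[0,0,14,3]
After op 16 (RCL M0): stack=[49,16,13,0] mem=[0,0,14,3]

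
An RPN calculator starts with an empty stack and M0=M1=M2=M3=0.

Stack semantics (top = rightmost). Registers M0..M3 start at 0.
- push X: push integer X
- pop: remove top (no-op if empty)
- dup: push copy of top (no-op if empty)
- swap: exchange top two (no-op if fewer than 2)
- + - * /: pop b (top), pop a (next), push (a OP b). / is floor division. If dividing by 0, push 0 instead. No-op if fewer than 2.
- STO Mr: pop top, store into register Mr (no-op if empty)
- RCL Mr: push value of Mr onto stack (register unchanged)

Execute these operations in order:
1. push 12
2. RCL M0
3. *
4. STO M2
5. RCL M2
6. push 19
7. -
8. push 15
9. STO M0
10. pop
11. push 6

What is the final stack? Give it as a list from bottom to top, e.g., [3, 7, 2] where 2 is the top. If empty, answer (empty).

After op 1 (push 12): stack=[12] mem=[0,0,0,0]
After op 2 (RCL M0): stack=[12,0] mem=[0,0,0,0]
After op 3 (*): stack=[0] mem=[0,0,0,0]
After op 4 (STO M2): stack=[empty] mem=[0,0,0,0]
After op 5 (RCL M2): stack=[0] mem=[0,0,0,0]
After op 6 (push 19): stack=[0,19] mem=[0,0,0,0]
After op 7 (-): stack=[-19] mem=[0,0,0,0]
After op 8 (push 15): stack=[-19,15] mem=[0,0,0,0]
After op 9 (STO M0): stack=[-19] mem=[15,0,0,0]
After op 10 (pop): stack=[empty] mem=[15,0,0,0]
After op 11 (push 6): stack=[6] mem=[15,0,0,0]

Answer: [6]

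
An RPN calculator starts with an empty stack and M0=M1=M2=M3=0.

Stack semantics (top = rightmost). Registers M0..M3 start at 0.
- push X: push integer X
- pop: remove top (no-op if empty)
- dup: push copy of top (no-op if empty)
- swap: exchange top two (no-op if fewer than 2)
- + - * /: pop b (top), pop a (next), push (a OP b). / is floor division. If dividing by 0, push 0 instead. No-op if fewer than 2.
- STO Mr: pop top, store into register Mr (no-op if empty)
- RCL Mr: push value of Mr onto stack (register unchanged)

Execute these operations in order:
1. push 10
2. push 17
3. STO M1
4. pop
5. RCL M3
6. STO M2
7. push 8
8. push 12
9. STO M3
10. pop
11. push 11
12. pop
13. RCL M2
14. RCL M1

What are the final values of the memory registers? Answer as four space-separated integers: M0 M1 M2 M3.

Answer: 0 17 0 12

Derivation:
After op 1 (push 10): stack=[10] mem=[0,0,0,0]
After op 2 (push 17): stack=[10,17] mem=[0,0,0,0]
After op 3 (STO M1): stack=[10] mem=[0,17,0,0]
After op 4 (pop): stack=[empty] mem=[0,17,0,0]
After op 5 (RCL M3): stack=[0] mem=[0,17,0,0]
After op 6 (STO M2): stack=[empty] mem=[0,17,0,0]
After op 7 (push 8): stack=[8] mem=[0,17,0,0]
After op 8 (push 12): stack=[8,12] mem=[0,17,0,0]
After op 9 (STO M3): stack=[8] mem=[0,17,0,12]
After op 10 (pop): stack=[empty] mem=[0,17,0,12]
After op 11 (push 11): stack=[11] mem=[0,17,0,12]
After op 12 (pop): stack=[empty] mem=[0,17,0,12]
After op 13 (RCL M2): stack=[0] mem=[0,17,0,12]
After op 14 (RCL M1): stack=[0,17] mem=[0,17,0,12]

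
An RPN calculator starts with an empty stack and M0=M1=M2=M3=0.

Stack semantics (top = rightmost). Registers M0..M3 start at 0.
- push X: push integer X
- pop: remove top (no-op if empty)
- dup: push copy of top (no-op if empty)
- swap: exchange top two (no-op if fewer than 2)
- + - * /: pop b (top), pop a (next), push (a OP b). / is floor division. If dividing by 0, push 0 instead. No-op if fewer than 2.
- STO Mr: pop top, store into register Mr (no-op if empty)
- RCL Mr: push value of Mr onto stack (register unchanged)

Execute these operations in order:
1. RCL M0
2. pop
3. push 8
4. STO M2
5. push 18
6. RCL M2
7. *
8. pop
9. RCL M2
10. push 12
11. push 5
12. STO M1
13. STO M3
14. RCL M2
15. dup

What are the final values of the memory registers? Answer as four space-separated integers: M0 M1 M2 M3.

Answer: 0 5 8 12

Derivation:
After op 1 (RCL M0): stack=[0] mem=[0,0,0,0]
After op 2 (pop): stack=[empty] mem=[0,0,0,0]
After op 3 (push 8): stack=[8] mem=[0,0,0,0]
After op 4 (STO M2): stack=[empty] mem=[0,0,8,0]
After op 5 (push 18): stack=[18] mem=[0,0,8,0]
After op 6 (RCL M2): stack=[18,8] mem=[0,0,8,0]
After op 7 (*): stack=[144] mem=[0,0,8,0]
After op 8 (pop): stack=[empty] mem=[0,0,8,0]
After op 9 (RCL M2): stack=[8] mem=[0,0,8,0]
After op 10 (push 12): stack=[8,12] mem=[0,0,8,0]
After op 11 (push 5): stack=[8,12,5] mem=[0,0,8,0]
After op 12 (STO M1): stack=[8,12] mem=[0,5,8,0]
After op 13 (STO M3): stack=[8] mem=[0,5,8,12]
After op 14 (RCL M2): stack=[8,8] mem=[0,5,8,12]
After op 15 (dup): stack=[8,8,8] mem=[0,5,8,12]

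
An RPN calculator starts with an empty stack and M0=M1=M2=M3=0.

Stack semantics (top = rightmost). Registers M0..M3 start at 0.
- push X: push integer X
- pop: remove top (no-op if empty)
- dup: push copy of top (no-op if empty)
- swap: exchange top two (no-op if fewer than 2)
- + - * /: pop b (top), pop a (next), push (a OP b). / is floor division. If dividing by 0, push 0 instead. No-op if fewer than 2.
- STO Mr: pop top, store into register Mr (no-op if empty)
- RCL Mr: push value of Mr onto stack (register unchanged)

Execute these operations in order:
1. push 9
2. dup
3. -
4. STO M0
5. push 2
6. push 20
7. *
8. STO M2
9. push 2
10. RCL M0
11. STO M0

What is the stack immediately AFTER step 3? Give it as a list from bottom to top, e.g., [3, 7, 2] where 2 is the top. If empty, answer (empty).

After op 1 (push 9): stack=[9] mem=[0,0,0,0]
After op 2 (dup): stack=[9,9] mem=[0,0,0,0]
After op 3 (-): stack=[0] mem=[0,0,0,0]

[0]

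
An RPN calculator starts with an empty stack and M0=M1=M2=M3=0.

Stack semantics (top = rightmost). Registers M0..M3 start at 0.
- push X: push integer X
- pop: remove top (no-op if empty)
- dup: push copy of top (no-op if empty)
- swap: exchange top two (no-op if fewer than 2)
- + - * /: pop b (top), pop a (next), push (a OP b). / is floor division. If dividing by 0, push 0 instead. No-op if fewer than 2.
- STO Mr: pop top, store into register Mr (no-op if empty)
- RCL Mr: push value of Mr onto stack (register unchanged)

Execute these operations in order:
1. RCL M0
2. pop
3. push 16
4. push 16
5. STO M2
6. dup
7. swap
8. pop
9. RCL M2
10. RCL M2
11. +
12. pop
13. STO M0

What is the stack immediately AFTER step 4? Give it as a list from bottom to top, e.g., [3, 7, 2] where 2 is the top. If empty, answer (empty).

After op 1 (RCL M0): stack=[0] mem=[0,0,0,0]
After op 2 (pop): stack=[empty] mem=[0,0,0,0]
After op 3 (push 16): stack=[16] mem=[0,0,0,0]
After op 4 (push 16): stack=[16,16] mem=[0,0,0,0]

[16, 16]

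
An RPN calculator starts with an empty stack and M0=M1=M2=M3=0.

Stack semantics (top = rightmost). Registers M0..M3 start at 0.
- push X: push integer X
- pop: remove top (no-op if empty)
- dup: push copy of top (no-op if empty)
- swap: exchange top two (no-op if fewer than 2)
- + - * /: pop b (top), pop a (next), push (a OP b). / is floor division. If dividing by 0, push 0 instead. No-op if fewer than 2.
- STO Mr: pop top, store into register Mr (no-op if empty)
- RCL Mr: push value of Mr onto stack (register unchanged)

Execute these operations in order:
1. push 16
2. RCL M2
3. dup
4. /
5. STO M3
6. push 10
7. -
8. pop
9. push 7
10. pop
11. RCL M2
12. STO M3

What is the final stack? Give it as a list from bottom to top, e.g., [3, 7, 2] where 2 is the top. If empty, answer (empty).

Answer: (empty)

Derivation:
After op 1 (push 16): stack=[16] mem=[0,0,0,0]
After op 2 (RCL M2): stack=[16,0] mem=[0,0,0,0]
After op 3 (dup): stack=[16,0,0] mem=[0,0,0,0]
After op 4 (/): stack=[16,0] mem=[0,0,0,0]
After op 5 (STO M3): stack=[16] mem=[0,0,0,0]
After op 6 (push 10): stack=[16,10] mem=[0,0,0,0]
After op 7 (-): stack=[6] mem=[0,0,0,0]
After op 8 (pop): stack=[empty] mem=[0,0,0,0]
After op 9 (push 7): stack=[7] mem=[0,0,0,0]
After op 10 (pop): stack=[empty] mem=[0,0,0,0]
After op 11 (RCL M2): stack=[0] mem=[0,0,0,0]
After op 12 (STO M3): stack=[empty] mem=[0,0,0,0]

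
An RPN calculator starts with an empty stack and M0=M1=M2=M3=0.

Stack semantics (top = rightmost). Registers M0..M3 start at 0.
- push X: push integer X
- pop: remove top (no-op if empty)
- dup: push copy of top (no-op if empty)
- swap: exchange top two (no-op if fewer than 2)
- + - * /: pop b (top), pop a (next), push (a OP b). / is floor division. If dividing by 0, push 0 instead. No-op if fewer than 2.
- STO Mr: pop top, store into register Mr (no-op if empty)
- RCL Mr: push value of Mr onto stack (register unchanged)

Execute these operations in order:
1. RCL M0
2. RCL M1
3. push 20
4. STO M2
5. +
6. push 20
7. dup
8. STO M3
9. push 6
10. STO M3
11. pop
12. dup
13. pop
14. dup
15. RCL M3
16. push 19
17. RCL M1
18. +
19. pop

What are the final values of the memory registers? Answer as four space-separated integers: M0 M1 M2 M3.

Answer: 0 0 20 6

Derivation:
After op 1 (RCL M0): stack=[0] mem=[0,0,0,0]
After op 2 (RCL M1): stack=[0,0] mem=[0,0,0,0]
After op 3 (push 20): stack=[0,0,20] mem=[0,0,0,0]
After op 4 (STO M2): stack=[0,0] mem=[0,0,20,0]
After op 5 (+): stack=[0] mem=[0,0,20,0]
After op 6 (push 20): stack=[0,20] mem=[0,0,20,0]
After op 7 (dup): stack=[0,20,20] mem=[0,0,20,0]
After op 8 (STO M3): stack=[0,20] mem=[0,0,20,20]
After op 9 (push 6): stack=[0,20,6] mem=[0,0,20,20]
After op 10 (STO M3): stack=[0,20] mem=[0,0,20,6]
After op 11 (pop): stack=[0] mem=[0,0,20,6]
After op 12 (dup): stack=[0,0] mem=[0,0,20,6]
After op 13 (pop): stack=[0] mem=[0,0,20,6]
After op 14 (dup): stack=[0,0] mem=[0,0,20,6]
After op 15 (RCL M3): stack=[0,0,6] mem=[0,0,20,6]
After op 16 (push 19): stack=[0,0,6,19] mem=[0,0,20,6]
After op 17 (RCL M1): stack=[0,0,6,19,0] mem=[0,0,20,6]
After op 18 (+): stack=[0,0,6,19] mem=[0,0,20,6]
After op 19 (pop): stack=[0,0,6] mem=[0,0,20,6]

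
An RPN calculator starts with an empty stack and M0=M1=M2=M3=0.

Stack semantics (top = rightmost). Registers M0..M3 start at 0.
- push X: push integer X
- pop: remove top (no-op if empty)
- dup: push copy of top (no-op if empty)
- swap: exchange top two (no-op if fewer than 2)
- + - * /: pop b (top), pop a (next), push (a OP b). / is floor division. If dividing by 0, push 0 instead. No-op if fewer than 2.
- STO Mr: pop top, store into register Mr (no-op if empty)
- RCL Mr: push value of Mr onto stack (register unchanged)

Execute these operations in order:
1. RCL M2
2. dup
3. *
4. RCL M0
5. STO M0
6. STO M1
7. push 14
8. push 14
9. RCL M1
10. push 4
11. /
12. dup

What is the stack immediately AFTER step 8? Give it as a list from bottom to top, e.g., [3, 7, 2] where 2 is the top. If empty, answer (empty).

After op 1 (RCL M2): stack=[0] mem=[0,0,0,0]
After op 2 (dup): stack=[0,0] mem=[0,0,0,0]
After op 3 (*): stack=[0] mem=[0,0,0,0]
After op 4 (RCL M0): stack=[0,0] mem=[0,0,0,0]
After op 5 (STO M0): stack=[0] mem=[0,0,0,0]
After op 6 (STO M1): stack=[empty] mem=[0,0,0,0]
After op 7 (push 14): stack=[14] mem=[0,0,0,0]
After op 8 (push 14): stack=[14,14] mem=[0,0,0,0]

[14, 14]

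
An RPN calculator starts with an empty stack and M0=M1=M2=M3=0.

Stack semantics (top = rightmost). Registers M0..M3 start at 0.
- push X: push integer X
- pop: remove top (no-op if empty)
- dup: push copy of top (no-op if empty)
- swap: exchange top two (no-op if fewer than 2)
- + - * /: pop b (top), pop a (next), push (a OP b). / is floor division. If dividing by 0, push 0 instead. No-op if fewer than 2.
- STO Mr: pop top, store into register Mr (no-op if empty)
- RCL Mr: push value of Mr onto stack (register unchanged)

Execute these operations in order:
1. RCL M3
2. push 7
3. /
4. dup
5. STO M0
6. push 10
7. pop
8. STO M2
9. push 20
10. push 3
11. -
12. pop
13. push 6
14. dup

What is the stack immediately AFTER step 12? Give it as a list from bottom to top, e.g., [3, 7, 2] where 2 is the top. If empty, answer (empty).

After op 1 (RCL M3): stack=[0] mem=[0,0,0,0]
After op 2 (push 7): stack=[0,7] mem=[0,0,0,0]
After op 3 (/): stack=[0] mem=[0,0,0,0]
After op 4 (dup): stack=[0,0] mem=[0,0,0,0]
After op 5 (STO M0): stack=[0] mem=[0,0,0,0]
After op 6 (push 10): stack=[0,10] mem=[0,0,0,0]
After op 7 (pop): stack=[0] mem=[0,0,0,0]
After op 8 (STO M2): stack=[empty] mem=[0,0,0,0]
After op 9 (push 20): stack=[20] mem=[0,0,0,0]
After op 10 (push 3): stack=[20,3] mem=[0,0,0,0]
After op 11 (-): stack=[17] mem=[0,0,0,0]
After op 12 (pop): stack=[empty] mem=[0,0,0,0]

(empty)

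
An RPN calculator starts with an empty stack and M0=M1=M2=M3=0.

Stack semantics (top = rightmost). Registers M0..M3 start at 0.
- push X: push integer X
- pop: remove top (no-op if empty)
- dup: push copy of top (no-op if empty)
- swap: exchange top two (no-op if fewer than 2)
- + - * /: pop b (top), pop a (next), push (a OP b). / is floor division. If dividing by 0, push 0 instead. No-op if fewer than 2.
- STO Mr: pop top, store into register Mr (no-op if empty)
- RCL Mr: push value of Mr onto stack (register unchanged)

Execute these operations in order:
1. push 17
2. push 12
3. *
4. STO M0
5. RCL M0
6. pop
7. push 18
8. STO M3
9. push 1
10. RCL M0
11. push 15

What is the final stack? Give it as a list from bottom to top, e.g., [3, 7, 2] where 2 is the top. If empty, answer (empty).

After op 1 (push 17): stack=[17] mem=[0,0,0,0]
After op 2 (push 12): stack=[17,12] mem=[0,0,0,0]
After op 3 (*): stack=[204] mem=[0,0,0,0]
After op 4 (STO M0): stack=[empty] mem=[204,0,0,0]
After op 5 (RCL M0): stack=[204] mem=[204,0,0,0]
After op 6 (pop): stack=[empty] mem=[204,0,0,0]
After op 7 (push 18): stack=[18] mem=[204,0,0,0]
After op 8 (STO M3): stack=[empty] mem=[204,0,0,18]
After op 9 (push 1): stack=[1] mem=[204,0,0,18]
After op 10 (RCL M0): stack=[1,204] mem=[204,0,0,18]
After op 11 (push 15): stack=[1,204,15] mem=[204,0,0,18]

Answer: [1, 204, 15]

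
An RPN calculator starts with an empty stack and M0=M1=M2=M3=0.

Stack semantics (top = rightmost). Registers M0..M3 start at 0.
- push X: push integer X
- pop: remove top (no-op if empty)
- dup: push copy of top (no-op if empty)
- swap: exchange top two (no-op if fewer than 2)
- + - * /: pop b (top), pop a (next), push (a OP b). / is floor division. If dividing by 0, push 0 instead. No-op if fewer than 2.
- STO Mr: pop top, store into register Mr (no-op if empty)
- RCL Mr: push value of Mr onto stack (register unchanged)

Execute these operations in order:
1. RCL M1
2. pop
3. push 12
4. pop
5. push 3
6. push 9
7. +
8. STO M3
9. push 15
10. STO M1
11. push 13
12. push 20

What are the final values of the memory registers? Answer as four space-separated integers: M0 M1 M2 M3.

Answer: 0 15 0 12

Derivation:
After op 1 (RCL M1): stack=[0] mem=[0,0,0,0]
After op 2 (pop): stack=[empty] mem=[0,0,0,0]
After op 3 (push 12): stack=[12] mem=[0,0,0,0]
After op 4 (pop): stack=[empty] mem=[0,0,0,0]
After op 5 (push 3): stack=[3] mem=[0,0,0,0]
After op 6 (push 9): stack=[3,9] mem=[0,0,0,0]
After op 7 (+): stack=[12] mem=[0,0,0,0]
After op 8 (STO M3): stack=[empty] mem=[0,0,0,12]
After op 9 (push 15): stack=[15] mem=[0,0,0,12]
After op 10 (STO M1): stack=[empty] mem=[0,15,0,12]
After op 11 (push 13): stack=[13] mem=[0,15,0,12]
After op 12 (push 20): stack=[13,20] mem=[0,15,0,12]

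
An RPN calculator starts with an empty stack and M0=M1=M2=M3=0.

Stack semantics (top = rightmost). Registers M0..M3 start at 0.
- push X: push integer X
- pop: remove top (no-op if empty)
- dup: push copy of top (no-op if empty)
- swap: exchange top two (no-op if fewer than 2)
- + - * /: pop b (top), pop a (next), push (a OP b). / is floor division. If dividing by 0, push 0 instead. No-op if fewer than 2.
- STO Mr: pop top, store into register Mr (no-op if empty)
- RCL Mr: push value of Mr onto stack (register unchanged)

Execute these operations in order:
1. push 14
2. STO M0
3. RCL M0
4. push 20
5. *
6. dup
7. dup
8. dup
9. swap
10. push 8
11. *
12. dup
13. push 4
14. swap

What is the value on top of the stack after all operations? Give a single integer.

After op 1 (push 14): stack=[14] mem=[0,0,0,0]
After op 2 (STO M0): stack=[empty] mem=[14,0,0,0]
After op 3 (RCL M0): stack=[14] mem=[14,0,0,0]
After op 4 (push 20): stack=[14,20] mem=[14,0,0,0]
After op 5 (*): stack=[280] mem=[14,0,0,0]
After op 6 (dup): stack=[280,280] mem=[14,0,0,0]
After op 7 (dup): stack=[280,280,280] mem=[14,0,0,0]
After op 8 (dup): stack=[280,280,280,280] mem=[14,0,0,0]
After op 9 (swap): stack=[280,280,280,280] mem=[14,0,0,0]
After op 10 (push 8): stack=[280,280,280,280,8] mem=[14,0,0,0]
After op 11 (*): stack=[280,280,280,2240] mem=[14,0,0,0]
After op 12 (dup): stack=[280,280,280,2240,2240] mem=[14,0,0,0]
After op 13 (push 4): stack=[280,280,280,2240,2240,4] mem=[14,0,0,0]
After op 14 (swap): stack=[280,280,280,2240,4,2240] mem=[14,0,0,0]

Answer: 2240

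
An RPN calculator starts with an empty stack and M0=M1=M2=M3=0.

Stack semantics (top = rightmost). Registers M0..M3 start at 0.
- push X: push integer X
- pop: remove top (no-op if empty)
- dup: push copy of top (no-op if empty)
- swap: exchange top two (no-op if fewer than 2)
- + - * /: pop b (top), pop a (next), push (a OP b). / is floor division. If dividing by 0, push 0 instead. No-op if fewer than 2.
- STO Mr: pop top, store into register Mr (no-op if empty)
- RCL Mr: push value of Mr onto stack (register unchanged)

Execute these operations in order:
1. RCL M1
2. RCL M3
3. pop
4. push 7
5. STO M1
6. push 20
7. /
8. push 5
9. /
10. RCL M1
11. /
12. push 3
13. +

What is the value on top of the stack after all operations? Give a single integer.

After op 1 (RCL M1): stack=[0] mem=[0,0,0,0]
After op 2 (RCL M3): stack=[0,0] mem=[0,0,0,0]
After op 3 (pop): stack=[0] mem=[0,0,0,0]
After op 4 (push 7): stack=[0,7] mem=[0,0,0,0]
After op 5 (STO M1): stack=[0] mem=[0,7,0,0]
After op 6 (push 20): stack=[0,20] mem=[0,7,0,0]
After op 7 (/): stack=[0] mem=[0,7,0,0]
After op 8 (push 5): stack=[0,5] mem=[0,7,0,0]
After op 9 (/): stack=[0] mem=[0,7,0,0]
After op 10 (RCL M1): stack=[0,7] mem=[0,7,0,0]
After op 11 (/): stack=[0] mem=[0,7,0,0]
After op 12 (push 3): stack=[0,3] mem=[0,7,0,0]
After op 13 (+): stack=[3] mem=[0,7,0,0]

Answer: 3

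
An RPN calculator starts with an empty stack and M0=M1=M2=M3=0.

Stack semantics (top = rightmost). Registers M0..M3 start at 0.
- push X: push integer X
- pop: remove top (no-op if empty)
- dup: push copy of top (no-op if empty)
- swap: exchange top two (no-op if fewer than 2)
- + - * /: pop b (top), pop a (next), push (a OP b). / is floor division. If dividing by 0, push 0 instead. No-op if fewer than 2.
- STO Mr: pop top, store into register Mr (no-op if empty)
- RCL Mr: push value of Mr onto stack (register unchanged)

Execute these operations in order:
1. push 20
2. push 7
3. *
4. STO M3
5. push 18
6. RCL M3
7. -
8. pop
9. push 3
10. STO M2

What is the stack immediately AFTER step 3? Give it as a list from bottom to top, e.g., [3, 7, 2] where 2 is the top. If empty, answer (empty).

After op 1 (push 20): stack=[20] mem=[0,0,0,0]
After op 2 (push 7): stack=[20,7] mem=[0,0,0,0]
After op 3 (*): stack=[140] mem=[0,0,0,0]

[140]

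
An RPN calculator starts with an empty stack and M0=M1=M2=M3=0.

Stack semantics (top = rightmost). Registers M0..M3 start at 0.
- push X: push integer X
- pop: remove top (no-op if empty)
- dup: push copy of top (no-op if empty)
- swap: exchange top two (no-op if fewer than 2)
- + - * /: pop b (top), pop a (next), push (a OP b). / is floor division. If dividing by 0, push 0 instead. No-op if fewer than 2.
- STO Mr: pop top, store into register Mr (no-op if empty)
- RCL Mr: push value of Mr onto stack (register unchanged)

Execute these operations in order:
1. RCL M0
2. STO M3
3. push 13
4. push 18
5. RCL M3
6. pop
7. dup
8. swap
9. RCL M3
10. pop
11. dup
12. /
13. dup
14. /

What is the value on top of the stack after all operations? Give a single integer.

Answer: 1

Derivation:
After op 1 (RCL M0): stack=[0] mem=[0,0,0,0]
After op 2 (STO M3): stack=[empty] mem=[0,0,0,0]
After op 3 (push 13): stack=[13] mem=[0,0,0,0]
After op 4 (push 18): stack=[13,18] mem=[0,0,0,0]
After op 5 (RCL M3): stack=[13,18,0] mem=[0,0,0,0]
After op 6 (pop): stack=[13,18] mem=[0,0,0,0]
After op 7 (dup): stack=[13,18,18] mem=[0,0,0,0]
After op 8 (swap): stack=[13,18,18] mem=[0,0,0,0]
After op 9 (RCL M3): stack=[13,18,18,0] mem=[0,0,0,0]
After op 10 (pop): stack=[13,18,18] mem=[0,0,0,0]
After op 11 (dup): stack=[13,18,18,18] mem=[0,0,0,0]
After op 12 (/): stack=[13,18,1] mem=[0,0,0,0]
After op 13 (dup): stack=[13,18,1,1] mem=[0,0,0,0]
After op 14 (/): stack=[13,18,1] mem=[0,0,0,0]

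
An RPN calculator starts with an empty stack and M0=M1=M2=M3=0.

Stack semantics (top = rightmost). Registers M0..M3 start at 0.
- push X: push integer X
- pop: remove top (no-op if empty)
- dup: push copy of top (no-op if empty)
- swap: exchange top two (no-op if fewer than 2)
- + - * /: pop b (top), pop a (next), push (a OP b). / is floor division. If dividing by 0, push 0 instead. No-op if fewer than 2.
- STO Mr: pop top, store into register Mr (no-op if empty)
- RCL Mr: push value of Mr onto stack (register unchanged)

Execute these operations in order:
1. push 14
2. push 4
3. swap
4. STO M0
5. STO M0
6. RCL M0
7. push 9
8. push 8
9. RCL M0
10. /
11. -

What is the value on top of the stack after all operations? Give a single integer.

Answer: 7

Derivation:
After op 1 (push 14): stack=[14] mem=[0,0,0,0]
After op 2 (push 4): stack=[14,4] mem=[0,0,0,0]
After op 3 (swap): stack=[4,14] mem=[0,0,0,0]
After op 4 (STO M0): stack=[4] mem=[14,0,0,0]
After op 5 (STO M0): stack=[empty] mem=[4,0,0,0]
After op 6 (RCL M0): stack=[4] mem=[4,0,0,0]
After op 7 (push 9): stack=[4,9] mem=[4,0,0,0]
After op 8 (push 8): stack=[4,9,8] mem=[4,0,0,0]
After op 9 (RCL M0): stack=[4,9,8,4] mem=[4,0,0,0]
After op 10 (/): stack=[4,9,2] mem=[4,0,0,0]
After op 11 (-): stack=[4,7] mem=[4,0,0,0]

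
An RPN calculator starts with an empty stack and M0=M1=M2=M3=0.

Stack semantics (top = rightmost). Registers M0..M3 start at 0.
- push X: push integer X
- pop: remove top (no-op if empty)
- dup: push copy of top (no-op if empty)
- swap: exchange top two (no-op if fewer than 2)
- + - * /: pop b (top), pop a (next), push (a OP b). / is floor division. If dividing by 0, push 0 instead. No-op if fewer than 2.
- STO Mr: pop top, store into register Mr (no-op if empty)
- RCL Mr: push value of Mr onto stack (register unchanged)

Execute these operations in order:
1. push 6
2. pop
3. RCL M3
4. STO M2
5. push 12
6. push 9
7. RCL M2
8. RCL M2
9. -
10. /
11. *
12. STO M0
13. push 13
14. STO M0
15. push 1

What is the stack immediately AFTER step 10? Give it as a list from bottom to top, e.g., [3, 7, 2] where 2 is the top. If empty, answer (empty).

After op 1 (push 6): stack=[6] mem=[0,0,0,0]
After op 2 (pop): stack=[empty] mem=[0,0,0,0]
After op 3 (RCL M3): stack=[0] mem=[0,0,0,0]
After op 4 (STO M2): stack=[empty] mem=[0,0,0,0]
After op 5 (push 12): stack=[12] mem=[0,0,0,0]
After op 6 (push 9): stack=[12,9] mem=[0,0,0,0]
After op 7 (RCL M2): stack=[12,9,0] mem=[0,0,0,0]
After op 8 (RCL M2): stack=[12,9,0,0] mem=[0,0,0,0]
After op 9 (-): stack=[12,9,0] mem=[0,0,0,0]
After op 10 (/): stack=[12,0] mem=[0,0,0,0]

[12, 0]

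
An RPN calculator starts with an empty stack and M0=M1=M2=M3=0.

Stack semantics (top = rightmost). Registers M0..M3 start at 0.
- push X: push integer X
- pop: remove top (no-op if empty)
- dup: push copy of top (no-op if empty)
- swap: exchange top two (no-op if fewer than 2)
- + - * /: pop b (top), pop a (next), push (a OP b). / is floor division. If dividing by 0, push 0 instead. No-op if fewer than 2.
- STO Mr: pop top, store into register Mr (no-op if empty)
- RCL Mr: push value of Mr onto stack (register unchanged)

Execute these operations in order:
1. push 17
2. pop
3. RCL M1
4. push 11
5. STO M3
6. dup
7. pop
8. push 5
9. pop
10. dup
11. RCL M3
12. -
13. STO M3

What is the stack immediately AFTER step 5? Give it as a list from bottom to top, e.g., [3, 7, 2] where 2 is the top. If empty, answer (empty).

After op 1 (push 17): stack=[17] mem=[0,0,0,0]
After op 2 (pop): stack=[empty] mem=[0,0,0,0]
After op 3 (RCL M1): stack=[0] mem=[0,0,0,0]
After op 4 (push 11): stack=[0,11] mem=[0,0,0,0]
After op 5 (STO M3): stack=[0] mem=[0,0,0,11]

[0]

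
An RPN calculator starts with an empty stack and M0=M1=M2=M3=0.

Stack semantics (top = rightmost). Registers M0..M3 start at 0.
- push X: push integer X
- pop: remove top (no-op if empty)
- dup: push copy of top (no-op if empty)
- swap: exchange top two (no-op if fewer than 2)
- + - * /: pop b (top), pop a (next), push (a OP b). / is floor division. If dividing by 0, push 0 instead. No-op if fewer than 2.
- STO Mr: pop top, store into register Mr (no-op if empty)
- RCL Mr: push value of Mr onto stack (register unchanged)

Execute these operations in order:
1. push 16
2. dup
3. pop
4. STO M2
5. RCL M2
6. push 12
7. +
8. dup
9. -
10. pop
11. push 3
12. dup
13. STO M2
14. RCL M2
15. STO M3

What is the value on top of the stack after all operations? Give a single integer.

Answer: 3

Derivation:
After op 1 (push 16): stack=[16] mem=[0,0,0,0]
After op 2 (dup): stack=[16,16] mem=[0,0,0,0]
After op 3 (pop): stack=[16] mem=[0,0,0,0]
After op 4 (STO M2): stack=[empty] mem=[0,0,16,0]
After op 5 (RCL M2): stack=[16] mem=[0,0,16,0]
After op 6 (push 12): stack=[16,12] mem=[0,0,16,0]
After op 7 (+): stack=[28] mem=[0,0,16,0]
After op 8 (dup): stack=[28,28] mem=[0,0,16,0]
After op 9 (-): stack=[0] mem=[0,0,16,0]
After op 10 (pop): stack=[empty] mem=[0,0,16,0]
After op 11 (push 3): stack=[3] mem=[0,0,16,0]
After op 12 (dup): stack=[3,3] mem=[0,0,16,0]
After op 13 (STO M2): stack=[3] mem=[0,0,3,0]
After op 14 (RCL M2): stack=[3,3] mem=[0,0,3,0]
After op 15 (STO M3): stack=[3] mem=[0,0,3,3]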